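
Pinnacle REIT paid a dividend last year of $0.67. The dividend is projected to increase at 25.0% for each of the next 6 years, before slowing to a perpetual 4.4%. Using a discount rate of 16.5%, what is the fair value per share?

Two-stage DDM. Project D₁…D_6 at 0.25, terminal growth 0.044, discount at r = 0.165.
D_1 = 0.8375
D_2 = 1.0469
D_3 = 1.3086
D_4 = 1.6357
D_5 = 2.0447
D_6 = 2.5558
Terminal value at t=6: TV = D_7/(r−g) = 2.6683/(0.165−0.044) = 22.0521
P₀ = 0.8375/(1+0.165)^1 + 1.0469/(1+0.165)^2 + 1.3086/(1+0.165)^3 + 1.6357/(1+0.165)^4 + 2.0447/(1+0.165)^5 + 2.5558/(1+0.165)^6 + 22.0521/(1+0.165)^6 = 14.0014

$14.00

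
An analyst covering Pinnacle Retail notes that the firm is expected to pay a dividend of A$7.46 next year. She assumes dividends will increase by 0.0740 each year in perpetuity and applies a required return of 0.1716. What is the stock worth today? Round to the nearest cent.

Gordon growth model: P₀ = D₁/(r − g), with D₁ = 7.46 given directly.
P₀ = 7.4600 / (0.1716 − 0.074) = 7.4600 / 0.0976 = 76.4344

A$76.43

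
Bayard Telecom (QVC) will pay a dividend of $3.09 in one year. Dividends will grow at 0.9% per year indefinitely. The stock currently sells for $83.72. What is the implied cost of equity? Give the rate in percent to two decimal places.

Rearranging the constant-growth DDM: r = D₁/P₀ + g.
r = 3.0900 / 83.72 + 0.009 = 0.03691 + 0.009 = 0.04591

4.59%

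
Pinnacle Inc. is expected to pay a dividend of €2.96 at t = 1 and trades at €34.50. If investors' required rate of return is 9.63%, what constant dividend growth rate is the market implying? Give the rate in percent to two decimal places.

1.05%

From P₀ = D₁/(r − g), the implied growth is g = r − D₁/P₀.
g = 0.0963 − 2.96/34.50 = 0.0963 − 0.08580 = 0.01050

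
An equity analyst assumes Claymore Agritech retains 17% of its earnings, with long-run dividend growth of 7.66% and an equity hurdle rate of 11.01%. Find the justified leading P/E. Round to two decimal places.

24.78

Payout ratio b = 1 − 0.17 = 0.83.
Justified leading P/E = b/(r−g) = 0.83/(0.1101−0.0766) = 24.7761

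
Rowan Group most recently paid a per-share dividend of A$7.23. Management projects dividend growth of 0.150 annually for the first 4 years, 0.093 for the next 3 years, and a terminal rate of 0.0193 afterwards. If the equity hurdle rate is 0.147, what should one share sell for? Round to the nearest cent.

Three-stage DDM. Project D₁…D_7; terminal Gordon value at t=7 with g = 0.0193; discount at r = 0.147.
D_1 = 8.3145
D_2 = 9.5617
D_3 = 10.9959
D_4 = 12.6453
D_5 = 13.8213
D_6 = 15.1067
D_7 = 16.5116
TV_7 = 16.8303/(0.147−0.0193) = 131.7957
P₀ = Σ Dₜ/(1+r)ᵗ + TV_7/(1+r)^7 = 99.4888

A$99.49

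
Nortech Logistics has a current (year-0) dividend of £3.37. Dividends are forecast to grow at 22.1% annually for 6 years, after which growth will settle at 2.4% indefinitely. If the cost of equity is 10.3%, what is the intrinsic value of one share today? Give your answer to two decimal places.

£109.67

Two-stage DDM. Project D₁…D_6 at 0.221, terminal growth 0.024, discount at r = 0.103.
D_1 = 4.1148
D_2 = 5.0241
D_3 = 6.1345
D_4 = 7.4902
D_5 = 9.1455
D_6 = 11.1667
Terminal value at t=6: TV = D_7/(r−g) = 11.4347/(0.103−0.024) = 144.7427
P₀ = 4.1148/(1+0.103)^1 + 5.0241/(1+0.103)^2 + 6.1345/(1+0.103)^3 + 7.4902/(1+0.103)^4 + 9.1455/(1+0.103)^5 + 11.1667/(1+0.103)^6 + 144.7427/(1+0.103)^6 = 109.6742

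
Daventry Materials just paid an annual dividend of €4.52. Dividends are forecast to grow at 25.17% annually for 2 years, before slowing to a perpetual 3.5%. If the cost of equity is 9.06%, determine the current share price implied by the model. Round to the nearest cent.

€121.98

Two-stage DDM. Project D₁…D_2 at 0.2517, terminal growth 0.035, discount at r = 0.0906.
D_1 = 5.6577
D_2 = 7.0817
Terminal value at t=2: TV = D_3/(r−g) = 7.3296/(0.0906−0.035) = 131.8270
P₀ = 5.6577/(1+0.0906)^1 + 7.0817/(1+0.0906)^2 + 131.8270/(1+0.0906)^2 = 121.9758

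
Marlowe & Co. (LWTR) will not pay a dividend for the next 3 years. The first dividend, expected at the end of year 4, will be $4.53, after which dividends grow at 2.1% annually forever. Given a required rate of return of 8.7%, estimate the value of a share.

Deferred-dividend DDM. At t=3 the remaining stream is a growing perpetuity with first payment D_4 = 4.53.
V_3 = D_4/(r−g) = 4.53/(0.087−0.021) = 68.6364
P₀ = V_3/(1+r)^3 = 68.6364/(1+0.087)^3 = 53.4399

$53.44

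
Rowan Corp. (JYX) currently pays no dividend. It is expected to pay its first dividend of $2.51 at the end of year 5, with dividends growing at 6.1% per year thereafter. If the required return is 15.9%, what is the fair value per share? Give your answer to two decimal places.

$14.19

Deferred-dividend DDM. At t=4 the remaining stream is a growing perpetuity with first payment D_5 = 2.51.
V_4 = D_5/(r−g) = 2.51/(0.159−0.061) = 25.6122
P₀ = V_4/(1+r)^4 = 25.6122/(1+0.159)^4 = 14.1943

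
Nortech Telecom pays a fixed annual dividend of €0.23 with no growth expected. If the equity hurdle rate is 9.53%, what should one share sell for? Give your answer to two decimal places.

€2.41

Zero-growth DDM (perpetuity): P₀ = D/r = 0.23 / 0.0953 = 2.4134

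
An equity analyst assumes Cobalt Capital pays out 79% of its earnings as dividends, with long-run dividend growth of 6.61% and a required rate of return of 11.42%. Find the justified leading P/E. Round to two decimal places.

16.42

Justified leading P/E = b/(r−g) = 0.79/(0.1142−0.0661) = 16.4241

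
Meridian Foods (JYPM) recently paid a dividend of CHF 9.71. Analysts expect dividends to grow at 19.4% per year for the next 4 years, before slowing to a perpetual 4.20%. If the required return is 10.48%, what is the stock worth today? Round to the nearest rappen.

Two-stage DDM. Project D₁…D_4 at 0.194, terminal growth 0.042, discount at r = 0.1048.
D_1 = 11.5937
D_2 = 13.8429
D_3 = 16.5285
D_4 = 19.7350
Terminal value at t=4: TV = D_5/(r−g) = 20.5638/(0.1048−0.042) = 327.4497
P₀ = 11.5937/(1+0.1048)^1 + 13.8429/(1+0.1048)^2 + 16.5285/(1+0.1048)^3 + 19.7350/(1+0.1048)^4 + 327.4497/(1+0.1048)^4 = 267.1297

CHF 267.13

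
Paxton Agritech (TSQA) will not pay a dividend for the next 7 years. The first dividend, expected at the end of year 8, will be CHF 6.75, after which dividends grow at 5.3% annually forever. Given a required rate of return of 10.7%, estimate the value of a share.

Deferred-dividend DDM. At t=7 the remaining stream is a growing perpetuity with first payment D_8 = 6.75.
V_7 = D_8/(r−g) = 6.75/(0.107−0.053) = 125.0000
P₀ = V_7/(1+r)^7 = 125.0000/(1+0.107)^7 = 61.3588

CHF 61.36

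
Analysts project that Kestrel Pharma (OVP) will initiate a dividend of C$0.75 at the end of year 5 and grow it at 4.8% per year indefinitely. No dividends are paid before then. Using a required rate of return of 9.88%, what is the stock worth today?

Deferred-dividend DDM. At t=4 the remaining stream is a growing perpetuity with first payment D_5 = 0.75.
V_4 = D_5/(r−g) = 0.75/(0.0988−0.048) = 14.7638
P₀ = V_4/(1+r)^4 = 14.7638/(1+0.0988)^4 = 10.1280

C$10.13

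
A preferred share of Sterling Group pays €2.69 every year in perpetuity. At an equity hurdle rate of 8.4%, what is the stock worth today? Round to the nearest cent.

€32.02

Zero-growth DDM (perpetuity): P₀ = D/r = 2.69 / 0.084 = 32.0238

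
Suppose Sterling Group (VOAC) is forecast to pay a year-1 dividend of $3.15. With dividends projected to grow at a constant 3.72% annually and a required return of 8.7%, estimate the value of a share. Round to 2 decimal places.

Gordon growth model: P₀ = D₁/(r − g), with D₁ = 3.15 given directly.
P₀ = 3.1500 / (0.087 − 0.0372) = 3.1500 / 0.0498 = 63.2530

$63.25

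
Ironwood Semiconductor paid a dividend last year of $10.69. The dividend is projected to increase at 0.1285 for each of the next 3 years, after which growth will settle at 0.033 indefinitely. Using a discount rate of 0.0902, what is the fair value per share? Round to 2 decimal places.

Two-stage DDM. Project D₁…D_3 at 0.1285, terminal growth 0.033, discount at r = 0.0902.
D_1 = 12.0637
D_2 = 13.6138
D_3 = 15.3632
Terminal value at t=3: TV = D_4/(r−g) = 15.8702/(0.0902−0.033) = 277.4513
P₀ = 12.0637/(1+0.0902)^1 + 13.6138/(1+0.0902)^2 + 15.3632/(1+0.0902)^3 + 277.4513/(1+0.0902)^3 = 248.5019

$248.50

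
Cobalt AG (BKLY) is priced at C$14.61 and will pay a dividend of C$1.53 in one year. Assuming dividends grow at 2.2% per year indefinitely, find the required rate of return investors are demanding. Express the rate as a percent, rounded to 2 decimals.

Rearranging the constant-growth DDM: r = D₁/P₀ + g.
r = 1.5300 / 14.61 + 0.022 = 0.10472 + 0.022 = 0.12672

12.67%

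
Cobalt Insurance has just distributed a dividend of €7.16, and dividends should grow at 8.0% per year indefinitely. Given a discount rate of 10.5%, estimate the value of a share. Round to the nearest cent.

€309.31

Gordon growth model: P₀ = D₁/(r − g). D₁ = 7.16 × (1 + 0.08) = 7.7328.
P₀ = 7.7328 / (0.105 − 0.08) = 7.7328 / 0.025 = 309.3120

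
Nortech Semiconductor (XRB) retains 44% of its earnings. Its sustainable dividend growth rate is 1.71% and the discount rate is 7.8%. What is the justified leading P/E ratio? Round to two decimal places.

Payout ratio b = 1 − 0.44 = 0.56.
Justified leading P/E = b/(r−g) = 0.56/(0.078−0.0171) = 9.1954

9.20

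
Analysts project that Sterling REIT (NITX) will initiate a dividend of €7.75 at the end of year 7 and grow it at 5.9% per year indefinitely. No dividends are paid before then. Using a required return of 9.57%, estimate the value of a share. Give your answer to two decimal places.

€122.04

Deferred-dividend DDM. At t=6 the remaining stream is a growing perpetuity with first payment D_7 = 7.75.
V_6 = D_7/(r−g) = 7.75/(0.0957−0.059) = 211.1717
P₀ = V_6/(1+r)^6 = 211.1717/(1+0.0957)^6 = 122.0354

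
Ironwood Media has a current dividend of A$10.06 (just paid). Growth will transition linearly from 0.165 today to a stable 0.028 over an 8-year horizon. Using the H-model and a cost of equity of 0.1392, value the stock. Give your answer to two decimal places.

H-model: P₀ = D₀[(1+g_L) + H(g_S−g_L)]/(r−g_L), with H = 8/2 = 4.
P₀ = 10.06 × [(1+0.028) + 4×(0.165−0.028)] / (0.1392−0.028)
   = 10.06 × 1.5760 / 0.1112 = 142.5770

A$142.58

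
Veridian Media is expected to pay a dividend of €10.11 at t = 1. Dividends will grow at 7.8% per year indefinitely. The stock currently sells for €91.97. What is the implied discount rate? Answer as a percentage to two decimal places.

18.79%

Rearranging the constant-growth DDM: r = D₁/P₀ + g.
r = 10.1100 / 91.97 + 0.078 = 0.10993 + 0.078 = 0.18793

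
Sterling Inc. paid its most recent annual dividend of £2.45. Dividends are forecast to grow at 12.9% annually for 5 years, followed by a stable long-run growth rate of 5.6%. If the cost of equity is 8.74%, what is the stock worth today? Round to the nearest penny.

£113.14

Two-stage DDM. Project D₁…D_5 at 0.129, terminal growth 0.056, discount at r = 0.0874.
D_1 = 2.7661
D_2 = 3.1229
D_3 = 3.5257
D_4 = 3.9805
D_5 = 4.4940
Terminal value at t=5: TV = D_6/(r−g) = 4.7457/(0.0874−0.056) = 151.1367
P₀ = 2.7661/(1+0.0874)^1 + 3.1229/(1+0.0874)^2 + 3.5257/(1+0.0874)^3 + 3.9805/(1+0.0874)^4 + 4.4940/(1+0.0874)^5 + 151.1367/(1+0.0874)^5 = 113.1382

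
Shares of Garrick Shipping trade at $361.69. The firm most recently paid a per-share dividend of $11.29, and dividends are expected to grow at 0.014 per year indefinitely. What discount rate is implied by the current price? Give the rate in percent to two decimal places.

Rearranging the constant-growth DDM: r = D₁/P₀ + g.
D₁ = 11.29 × (1 + 0.014) = 11.4481.
r = 11.4481 / 361.69 + 0.014 = 0.03165 + 0.014 = 0.04565

4.57%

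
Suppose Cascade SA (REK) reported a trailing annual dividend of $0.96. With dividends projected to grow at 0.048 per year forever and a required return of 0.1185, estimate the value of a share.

$14.27

Gordon growth model: P₀ = D₁/(r − g). D₁ = 0.96 × (1 + 0.048) = 1.0061.
P₀ = 1.0061 / (0.1185 − 0.048) = 1.0061 / 0.0705 = 14.2706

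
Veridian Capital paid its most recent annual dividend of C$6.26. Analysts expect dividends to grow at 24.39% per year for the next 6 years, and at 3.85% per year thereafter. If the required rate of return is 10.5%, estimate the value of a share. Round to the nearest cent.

C$256.95

Two-stage DDM. Project D₁…D_6 at 0.2439, terminal growth 0.0385, discount at r = 0.105.
D_1 = 7.7868
D_2 = 9.6860
D_3 = 12.0484
D_4 = 14.9871
D_5 = 18.6424
D_6 = 23.1893
Terminal value at t=6: TV = D_7/(r−g) = 24.0821/(0.105−0.0385) = 362.1362
P₀ = 7.7868/(1+0.105)^1 + 9.6860/(1+0.105)^2 + 12.0484/(1+0.105)^3 + 14.9871/(1+0.105)^4 + 18.6424/(1+0.105)^5 + 23.1893/(1+0.105)^6 + 362.1362/(1+0.105)^6 = 256.9452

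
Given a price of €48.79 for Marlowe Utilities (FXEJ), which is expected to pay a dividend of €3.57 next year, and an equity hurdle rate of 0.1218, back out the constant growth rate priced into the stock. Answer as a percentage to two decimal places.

4.86%

From P₀ = D₁/(r − g), the implied growth is g = r − D₁/P₀.
g = 0.1218 − 3.57/48.79 = 0.1218 − 0.07317 = 0.04863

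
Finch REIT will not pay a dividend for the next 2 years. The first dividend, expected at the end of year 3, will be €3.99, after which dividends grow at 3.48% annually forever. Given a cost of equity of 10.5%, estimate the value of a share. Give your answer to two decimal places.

Deferred-dividend DDM. At t=2 the remaining stream is a growing perpetuity with first payment D_3 = 3.99.
V_2 = D_3/(r−g) = 3.99/(0.105−0.0348) = 56.8376
P₀ = V_2/(1+r)^2 = 56.8376/(1+0.105)^2 = 46.5491

€46.55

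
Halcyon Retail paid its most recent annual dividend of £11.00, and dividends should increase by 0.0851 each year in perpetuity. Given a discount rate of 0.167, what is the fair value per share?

£145.74

Gordon growth model: P₀ = D₁/(r − g). D₁ = 11.00 × (1 + 0.0851) = 11.9361.
P₀ = 11.9361 / (0.167 − 0.0851) = 11.9361 / 0.0819 = 145.7399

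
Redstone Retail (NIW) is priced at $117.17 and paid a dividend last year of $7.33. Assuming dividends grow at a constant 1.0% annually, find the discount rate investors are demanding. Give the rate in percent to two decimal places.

7.32%

Rearranging the constant-growth DDM: r = D₁/P₀ + g.
D₁ = 7.33 × (1 + 0.01) = 7.4033.
r = 7.4033 / 117.17 + 0.01 = 0.06318 + 0.01 = 0.07318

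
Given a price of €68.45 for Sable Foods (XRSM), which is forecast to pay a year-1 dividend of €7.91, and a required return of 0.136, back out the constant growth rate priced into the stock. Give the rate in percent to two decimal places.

From P₀ = D₁/(r − g), the implied growth is g = r − D₁/P₀.
g = 0.136 − 7.91/68.45 = 0.136 − 0.11556 = 0.02044

2.04%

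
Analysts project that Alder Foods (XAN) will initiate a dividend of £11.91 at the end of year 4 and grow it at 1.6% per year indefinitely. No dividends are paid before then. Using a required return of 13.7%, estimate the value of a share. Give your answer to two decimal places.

£66.96

Deferred-dividend DDM. At t=3 the remaining stream is a growing perpetuity with first payment D_4 = 11.91.
V_3 = D_4/(r−g) = 11.91/(0.137−0.016) = 98.4298
P₀ = V_3/(1+r)^3 = 98.4298/(1+0.137)^3 = 66.9646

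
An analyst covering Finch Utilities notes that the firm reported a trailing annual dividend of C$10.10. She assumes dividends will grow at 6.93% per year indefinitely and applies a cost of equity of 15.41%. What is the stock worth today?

C$127.36

Gordon growth model: P₀ = D₁/(r − g). D₁ = 10.10 × (1 + 0.0693) = 10.7999.
P₀ = 10.7999 / (0.1541 − 0.0693) = 10.7999 / 0.0848 = 127.3577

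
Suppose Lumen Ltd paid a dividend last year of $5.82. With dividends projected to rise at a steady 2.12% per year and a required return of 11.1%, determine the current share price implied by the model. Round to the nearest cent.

$66.18

Gordon growth model: P₀ = D₁/(r − g). D₁ = 5.82 × (1 + 0.0212) = 5.9434.
P₀ = 5.9434 / (0.111 − 0.0212) = 5.9434 / 0.0898 = 66.1847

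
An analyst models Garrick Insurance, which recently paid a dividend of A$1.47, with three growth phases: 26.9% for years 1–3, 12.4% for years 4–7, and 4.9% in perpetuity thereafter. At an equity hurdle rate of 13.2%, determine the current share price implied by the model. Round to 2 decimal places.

Three-stage DDM. Project D₁…D_7; terminal Gordon value at t=7 with g = 0.049; discount at r = 0.132.
D_1 = 1.8654
D_2 = 2.3672
D_3 = 3.0040
D_4 = 3.3765
D_5 = 3.7952
D_6 = 4.2658
D_7 = 4.7948
TV_7 = 5.0297/(0.132−0.049) = 60.5989
P₀ = Σ Dₜ/(1+r)ᵗ + TV_7/(1+r)^7 = 39.1458

A$39.15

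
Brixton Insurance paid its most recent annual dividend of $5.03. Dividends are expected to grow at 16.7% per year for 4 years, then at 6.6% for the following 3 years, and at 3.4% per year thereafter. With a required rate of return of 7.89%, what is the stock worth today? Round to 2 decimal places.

$197.69

Three-stage DDM. Project D₁…D_7; terminal Gordon value at t=7 with g = 0.034; discount at r = 0.0789.
D_1 = 5.8700
D_2 = 6.8503
D_3 = 7.9943
D_4 = 9.3294
D_5 = 9.9451
D_6 = 10.6015
D_7 = 11.3012
TV_7 = 11.6854/(0.0789−0.034) = 260.2539
P₀ = Σ Dₜ/(1+r)ᵗ + TV_7/(1+r)^7 = 197.6855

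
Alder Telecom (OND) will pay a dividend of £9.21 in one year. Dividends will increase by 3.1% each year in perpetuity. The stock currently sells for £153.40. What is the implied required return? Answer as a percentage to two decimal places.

9.10%

Rearranging the constant-growth DDM: r = D₁/P₀ + g.
r = 9.2100 / 153.40 + 0.031 = 0.06004 + 0.031 = 0.09104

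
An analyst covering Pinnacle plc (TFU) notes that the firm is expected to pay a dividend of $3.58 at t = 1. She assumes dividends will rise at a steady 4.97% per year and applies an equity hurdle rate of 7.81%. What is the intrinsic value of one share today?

Gordon growth model: P₀ = D₁/(r − g), with D₁ = 3.58 given directly.
P₀ = 3.5800 / (0.0781 − 0.0497) = 3.5800 / 0.0284 = 126.0563

$126.06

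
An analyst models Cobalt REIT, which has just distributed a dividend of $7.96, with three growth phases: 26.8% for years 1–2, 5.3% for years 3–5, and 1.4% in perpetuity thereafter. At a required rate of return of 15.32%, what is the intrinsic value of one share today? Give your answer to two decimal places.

$95.89

Three-stage DDM. Project D₁…D_5; terminal Gordon value at t=5 with g = 0.014; discount at r = 0.1532.
D_1 = 10.0933
D_2 = 12.7983
D_3 = 13.4766
D_4 = 14.1908
D_5 = 14.9430
TV_5 = 15.1522/(0.1532−0.014) = 108.8517
P₀ = Σ Dₜ/(1+r)ᵗ + TV_5/(1+r)^5 = 95.8862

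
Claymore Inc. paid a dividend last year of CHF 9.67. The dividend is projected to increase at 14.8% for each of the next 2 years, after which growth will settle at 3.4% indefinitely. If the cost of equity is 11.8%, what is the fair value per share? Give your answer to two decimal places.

CHF 145.63

Two-stage DDM. Project D₁…D_2 at 0.148, terminal growth 0.034, discount at r = 0.118.
D_1 = 11.1012
D_2 = 12.7441
Terminal value at t=2: TV = D_3/(r−g) = 13.1774/(0.118−0.034) = 156.8742
P₀ = 11.1012/(1+0.118)^1 + 12.7441/(1+0.118)^2 + 156.8742/(1+0.118)^2 = 145.6324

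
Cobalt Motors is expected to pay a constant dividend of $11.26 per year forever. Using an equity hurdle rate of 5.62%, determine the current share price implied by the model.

$200.36

Zero-growth DDM (perpetuity): P₀ = D/r = 11.26 / 0.0562 = 200.3559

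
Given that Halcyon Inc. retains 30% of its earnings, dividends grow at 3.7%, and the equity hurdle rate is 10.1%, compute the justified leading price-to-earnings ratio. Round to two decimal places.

Payout ratio b = 1 − 0.30 = 0.70.
Justified leading P/E = b/(r−g) = 0.70/(0.101−0.037) = 10.9375

10.94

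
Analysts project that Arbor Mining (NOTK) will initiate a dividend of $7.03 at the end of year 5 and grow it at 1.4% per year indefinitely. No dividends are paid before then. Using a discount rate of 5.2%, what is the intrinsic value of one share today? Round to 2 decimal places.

$151.05

Deferred-dividend DDM. At t=4 the remaining stream is a growing perpetuity with first payment D_5 = 7.03.
V_4 = D_5/(r−g) = 7.03/(0.052−0.014) = 185.0000
P₀ = V_4/(1+r)^4 = 185.0000/(1+0.052)^4 = 151.0458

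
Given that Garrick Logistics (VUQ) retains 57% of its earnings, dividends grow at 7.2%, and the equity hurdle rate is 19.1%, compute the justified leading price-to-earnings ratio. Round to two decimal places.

Payout ratio b = 1 − 0.57 = 0.43.
Justified leading P/E = b/(r−g) = 0.43/(0.191−0.072) = 3.6134

3.61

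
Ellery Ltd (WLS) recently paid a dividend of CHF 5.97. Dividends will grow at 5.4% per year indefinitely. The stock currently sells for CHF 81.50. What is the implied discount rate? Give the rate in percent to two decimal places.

13.12%

Rearranging the constant-growth DDM: r = D₁/P₀ + g.
D₁ = 5.97 × (1 + 0.054) = 6.2924.
r = 6.2924 / 81.50 + 0.054 = 0.07721 + 0.054 = 0.13121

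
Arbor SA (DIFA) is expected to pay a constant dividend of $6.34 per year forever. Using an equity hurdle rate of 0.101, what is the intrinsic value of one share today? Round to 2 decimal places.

Zero-growth DDM (perpetuity): P₀ = D/r = 6.34 / 0.101 = 62.7723

$62.77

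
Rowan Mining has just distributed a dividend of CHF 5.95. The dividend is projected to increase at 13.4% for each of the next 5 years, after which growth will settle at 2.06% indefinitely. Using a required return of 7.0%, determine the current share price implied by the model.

Two-stage DDM. Project D₁…D_5 at 0.134, terminal growth 0.0206, discount at r = 0.07.
D_1 = 6.7473
D_2 = 7.6514
D_3 = 8.6767
D_4 = 9.8394
D_5 = 11.1579
Terminal value at t=5: TV = D_6/(r−g) = 11.3877/(0.07−0.0206) = 230.5212
P₀ = 6.7473/(1+0.07)^1 + 7.6514/(1+0.07)^2 + 8.6767/(1+0.07)^3 + 9.8394/(1+0.07)^4 + 11.1579/(1+0.07)^5 + 230.5212/(1+0.07)^5 = 199.8920

CHF 199.89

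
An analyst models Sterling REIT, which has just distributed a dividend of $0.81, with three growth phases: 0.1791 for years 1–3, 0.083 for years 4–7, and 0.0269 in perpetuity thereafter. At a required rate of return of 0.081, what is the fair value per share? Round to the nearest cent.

Three-stage DDM. Project D₁…D_7; terminal Gordon value at t=7 with g = 0.0269; discount at r = 0.081.
D_1 = 0.9551
D_2 = 1.1261
D_3 = 1.3278
D_4 = 1.4380
D_5 = 1.5574
D_6 = 1.6866
D_7 = 1.8266
TV_7 = 1.8758/(0.081−0.0269) = 34.6722
P₀ = Σ Dₜ/(1+r)ᵗ + TV_7/(1+r)^7 = 27.2226

$27.22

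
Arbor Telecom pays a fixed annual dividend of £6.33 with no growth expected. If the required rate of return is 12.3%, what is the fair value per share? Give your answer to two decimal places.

£51.46

Zero-growth DDM (perpetuity): P₀ = D/r = 6.33 / 0.123 = 51.4634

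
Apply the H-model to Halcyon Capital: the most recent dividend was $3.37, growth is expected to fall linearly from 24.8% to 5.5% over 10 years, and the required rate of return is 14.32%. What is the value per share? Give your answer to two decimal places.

H-model: P₀ = D₀[(1+g_L) + H(g_S−g_L)]/(r−g_L), with H = 10/2 = 5.
P₀ = 3.37 × [(1+0.055) + 5×(0.248−0.055)] / (0.1432−0.055)
   = 3.37 × 2.0200 / 0.0882 = 77.1814

$77.18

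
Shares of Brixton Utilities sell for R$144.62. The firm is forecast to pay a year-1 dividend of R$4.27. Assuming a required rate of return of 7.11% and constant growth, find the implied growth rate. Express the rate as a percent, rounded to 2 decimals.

From P₀ = D₁/(r − g), the implied growth is g = r − D₁/P₀.
g = 0.0711 − 4.27/144.62 = 0.0711 − 0.02953 = 0.04157

4.16%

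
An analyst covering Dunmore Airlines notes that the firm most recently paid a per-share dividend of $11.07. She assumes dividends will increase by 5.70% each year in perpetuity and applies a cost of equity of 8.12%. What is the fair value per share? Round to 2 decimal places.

$483.51

Gordon growth model: P₀ = D₁/(r − g). D₁ = 11.07 × (1 + 0.057) = 11.7010.
P₀ = 11.7010 / (0.0812 − 0.057) = 11.7010 / 0.0242 = 483.5120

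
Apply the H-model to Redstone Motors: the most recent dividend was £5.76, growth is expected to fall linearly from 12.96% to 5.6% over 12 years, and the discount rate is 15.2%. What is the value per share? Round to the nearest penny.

H-model: P₀ = D₀[(1+g_L) + H(g_S−g_L)]/(r−g_L), with H = 12/2 = 6.
P₀ = 5.76 × [(1+0.056) + 6×(0.1296−0.056)] / (0.152−0.056)
   = 5.76 × 1.4976 / 0.096 = 89.8560

£89.86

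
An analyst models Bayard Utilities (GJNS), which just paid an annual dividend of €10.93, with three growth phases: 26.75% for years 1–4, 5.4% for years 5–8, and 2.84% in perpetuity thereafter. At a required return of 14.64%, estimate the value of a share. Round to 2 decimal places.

€211.45

Three-stage DDM. Project D₁…D_8; terminal Gordon value at t=8 with g = 0.0284; discount at r = 0.1464.
D_1 = 13.8538
D_2 = 17.5597
D_3 = 22.2569
D_4 = 28.2106
D_5 = 29.7340
D_6 = 31.3396
D_7 = 33.0319
D_8 = 34.8156
TV_8 = 35.8044/(0.1464−0.0284) = 303.4272
P₀ = Σ Dₜ/(1+r)ᵗ + TV_8/(1+r)^8 = 211.4484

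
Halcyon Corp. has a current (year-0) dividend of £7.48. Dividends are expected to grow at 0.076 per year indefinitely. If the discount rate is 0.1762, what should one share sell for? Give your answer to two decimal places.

Gordon growth model: P₀ = D₁/(r − g). D₁ = 7.48 × (1 + 0.076) = 8.0485.
P₀ = 8.0485 / (0.1762 − 0.076) = 8.0485 / 0.1002 = 80.3242

£80.32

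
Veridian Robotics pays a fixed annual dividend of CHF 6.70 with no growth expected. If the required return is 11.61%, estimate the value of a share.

CHF 57.71

Zero-growth DDM (perpetuity): P₀ = D/r = 6.70 / 0.1161 = 57.7089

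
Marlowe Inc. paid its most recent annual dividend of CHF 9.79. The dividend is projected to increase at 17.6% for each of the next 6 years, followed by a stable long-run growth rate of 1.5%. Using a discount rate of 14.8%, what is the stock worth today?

CHF 150.30

Two-stage DDM. Project D₁…D_6 at 0.176, terminal growth 0.015, discount at r = 0.148.
D_1 = 11.5130
D_2 = 13.5393
D_3 = 15.9223
D_4 = 18.7246
D_5 = 22.0201
D_6 = 25.8956
Terminal value at t=6: TV = D_7/(r−g) = 26.2841/(0.148−0.015) = 197.6246
P₀ = 11.5130/(1+0.148)^1 + 13.5393/(1+0.148)^2 + 15.9223/(1+0.148)^3 + 18.7246/(1+0.148)^4 + 22.0201/(1+0.148)^5 + 25.8956/(1+0.148)^6 + 197.6246/(1+0.148)^6 = 150.2988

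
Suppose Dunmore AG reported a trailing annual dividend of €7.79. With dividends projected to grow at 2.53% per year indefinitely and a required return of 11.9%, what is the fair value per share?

€85.24

Gordon growth model: P₀ = D₁/(r − g). D₁ = 7.79 × (1 + 0.0253) = 7.9871.
P₀ = 7.9871 / (0.119 − 0.0253) = 7.9871 / 0.0937 = 85.2411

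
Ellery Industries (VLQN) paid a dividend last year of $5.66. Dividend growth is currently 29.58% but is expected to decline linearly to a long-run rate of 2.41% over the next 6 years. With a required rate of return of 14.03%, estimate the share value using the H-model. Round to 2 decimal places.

H-model: P₀ = D₀[(1+g_L) + H(g_S−g_L)]/(r−g_L), with H = 6/2 = 3.
P₀ = 5.66 × [(1+0.0241) + 3×(0.2958−0.0241)] / (0.1403−0.0241)
   = 5.66 × 1.8392 / 0.1162 = 89.5858

$89.59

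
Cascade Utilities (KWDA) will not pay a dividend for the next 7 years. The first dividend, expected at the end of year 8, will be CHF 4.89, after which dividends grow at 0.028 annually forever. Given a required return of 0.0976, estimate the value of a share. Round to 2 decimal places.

Deferred-dividend DDM. At t=7 the remaining stream is a growing perpetuity with first payment D_8 = 4.89.
V_7 = D_8/(r−g) = 4.89/(0.0976−0.028) = 70.2586
P₀ = V_7/(1+r)^7 = 70.2586/(1+0.0976)^7 = 36.6093

CHF 36.61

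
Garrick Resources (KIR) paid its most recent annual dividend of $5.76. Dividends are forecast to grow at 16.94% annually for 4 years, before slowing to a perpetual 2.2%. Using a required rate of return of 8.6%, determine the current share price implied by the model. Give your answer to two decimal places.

$151.48

Two-stage DDM. Project D₁…D_4 at 0.1694, terminal growth 0.022, discount at r = 0.086.
D_1 = 6.7357
D_2 = 7.8768
D_3 = 9.2111
D_4 = 10.7715
Terminal value at t=4: TV = D_5/(r−g) = 11.0084/(0.086−0.022) = 172.0069
P₀ = 6.7357/(1+0.086)^1 + 7.8768/(1+0.086)^2 + 9.2111/(1+0.086)^3 + 10.7715/(1+0.086)^4 + 172.0069/(1+0.086)^4 = 151.4756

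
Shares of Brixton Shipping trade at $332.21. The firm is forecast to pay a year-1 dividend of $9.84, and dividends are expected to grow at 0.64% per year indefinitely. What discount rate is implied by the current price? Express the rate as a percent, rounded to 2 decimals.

3.60%

Rearranging the constant-growth DDM: r = D₁/P₀ + g.
r = 9.8400 / 332.21 + 0.0064 = 0.02962 + 0.0064 = 0.03602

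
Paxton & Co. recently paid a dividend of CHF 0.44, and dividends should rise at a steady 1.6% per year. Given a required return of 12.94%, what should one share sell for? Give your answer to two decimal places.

Gordon growth model: P₀ = D₁/(r − g). D₁ = 0.44 × (1 + 0.016) = 0.4470.
P₀ = 0.4470 / (0.1294 − 0.016) = 0.4470 / 0.1134 = 3.9422

CHF 3.94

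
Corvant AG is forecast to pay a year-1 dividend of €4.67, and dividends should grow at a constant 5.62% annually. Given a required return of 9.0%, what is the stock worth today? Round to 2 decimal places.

Gordon growth model: P₀ = D₁/(r − g), with D₁ = 4.67 given directly.
P₀ = 4.6700 / (0.09 − 0.0562) = 4.6700 / 0.0338 = 138.1657

€138.17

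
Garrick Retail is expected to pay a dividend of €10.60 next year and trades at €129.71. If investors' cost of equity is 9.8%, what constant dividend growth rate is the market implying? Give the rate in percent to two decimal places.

From P₀ = D₁/(r − g), the implied growth is g = r − D₁/P₀.
g = 0.098 − 10.60/129.71 = 0.098 − 0.08172 = 0.01628

1.63%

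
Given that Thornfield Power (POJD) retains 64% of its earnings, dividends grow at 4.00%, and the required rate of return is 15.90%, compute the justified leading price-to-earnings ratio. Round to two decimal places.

Payout ratio b = 1 − 0.64 = 0.36.
Justified leading P/E = b/(r−g) = 0.36/(0.159−0.04) = 3.0252

3.03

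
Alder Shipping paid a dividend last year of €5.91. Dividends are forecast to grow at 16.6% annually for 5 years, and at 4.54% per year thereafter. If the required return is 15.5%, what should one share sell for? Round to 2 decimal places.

Two-stage DDM. Project D₁…D_5 at 0.166, terminal growth 0.0454, discount at r = 0.155.
D_1 = 6.8911
D_2 = 8.0350
D_3 = 9.3688
D_4 = 10.9240
D_5 = 12.7374
Terminal value at t=5: TV = D_6/(r−g) = 13.3157/(0.155−0.0454) = 121.4933
P₀ = 6.8911/(1+0.155)^1 + 8.0350/(1+0.155)^2 + 9.3688/(1+0.155)^3 + 10.9240/(1+0.155)^4 + 12.7374/(1+0.155)^5 + 121.4933/(1+0.155)^5 = 89.5125

€89.51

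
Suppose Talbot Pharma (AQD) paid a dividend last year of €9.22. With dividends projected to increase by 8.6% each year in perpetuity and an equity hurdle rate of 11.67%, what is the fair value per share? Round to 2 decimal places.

€326.15

Gordon growth model: P₀ = D₁/(r − g). D₁ = 9.22 × (1 + 0.086) = 10.0129.
P₀ = 10.0129 / (0.1167 − 0.086) = 10.0129 / 0.0307 = 326.1537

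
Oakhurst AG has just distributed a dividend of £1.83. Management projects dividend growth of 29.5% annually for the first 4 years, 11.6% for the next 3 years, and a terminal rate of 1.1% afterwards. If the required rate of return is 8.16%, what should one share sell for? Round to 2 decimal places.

£82.89

Three-stage DDM. Project D₁…D_7; terminal Gordon value at t=7 with g = 0.011; discount at r = 0.0816.
D_1 = 2.3699
D_2 = 3.0690
D_3 = 3.9743
D_4 = 5.1467
D_5 = 5.7437
D_6 = 6.4100
D_7 = 7.1536
TV_7 = 7.2323/(0.0816−0.011) = 102.4399
P₀ = Σ Dₜ/(1+r)ᵗ + TV_7/(1+r)^7 = 82.8875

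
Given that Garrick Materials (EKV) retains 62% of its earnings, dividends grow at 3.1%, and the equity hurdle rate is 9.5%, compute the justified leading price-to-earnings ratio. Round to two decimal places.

5.94

Payout ratio b = 1 − 0.62 = 0.38.
Justified leading P/E = b/(r−g) = 0.38/(0.095−0.031) = 5.9375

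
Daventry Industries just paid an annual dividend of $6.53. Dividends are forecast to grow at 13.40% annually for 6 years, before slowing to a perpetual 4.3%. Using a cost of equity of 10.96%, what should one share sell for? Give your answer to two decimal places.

$158.83

Two-stage DDM. Project D₁…D_6 at 0.134, terminal growth 0.043, discount at r = 0.1096.
D_1 = 7.4050
D_2 = 8.3973
D_3 = 9.5225
D_4 = 10.7985
D_5 = 12.2456
D_6 = 13.8865
Terminal value at t=6: TV = D_7/(r−g) = 14.4836/(0.1096−0.043) = 217.4711
P₀ = 7.4050/(1+0.1096)^1 + 8.3973/(1+0.1096)^2 + 9.5225/(1+0.1096)^3 + 10.7985/(1+0.1096)^4 + 12.2456/(1+0.1096)^5 + 13.8865/(1+0.1096)^6 + 217.4711/(1+0.1096)^6 = 158.8291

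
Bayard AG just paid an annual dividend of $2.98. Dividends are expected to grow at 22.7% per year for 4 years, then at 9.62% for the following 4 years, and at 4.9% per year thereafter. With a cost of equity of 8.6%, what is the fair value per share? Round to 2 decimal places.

$179.13

Three-stage DDM. Project D₁…D_8; terminal Gordon value at t=8 with g = 0.049; discount at r = 0.086.
D_1 = 3.6565
D_2 = 4.4865
D_3 = 5.5049
D_4 = 6.7545
D_5 = 7.4043
D_6 = 8.1166
D_7 = 8.8974
D_8 = 9.7533
TV_8 = 10.2313/(0.086−0.049) = 276.5206
P₀ = Σ Dₜ/(1+r)ᵗ + TV_8/(1+r)^8 = 179.1277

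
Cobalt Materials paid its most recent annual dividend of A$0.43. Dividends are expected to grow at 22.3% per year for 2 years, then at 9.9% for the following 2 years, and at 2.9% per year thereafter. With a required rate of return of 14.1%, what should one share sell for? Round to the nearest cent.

Three-stage DDM. Project D₁…D_4; terminal Gordon value at t=4 with g = 0.029; discount at r = 0.141.
D_1 = 0.5259
D_2 = 0.6432
D_3 = 0.7068
D_4 = 0.7768
TV_4 = 0.7993/(0.141−0.029) = 7.1370
P₀ = Σ Dₜ/(1+r)ᵗ + TV_4/(1+r)^4 = 6.1000

A$6.10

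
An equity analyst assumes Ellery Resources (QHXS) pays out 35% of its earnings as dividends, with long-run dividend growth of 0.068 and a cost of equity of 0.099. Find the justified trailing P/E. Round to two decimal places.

12.06

Justified trailing P/E = b(1+g)/(r−g) = 0.35×(1+0.068)/(0.099−0.068) = 12.0581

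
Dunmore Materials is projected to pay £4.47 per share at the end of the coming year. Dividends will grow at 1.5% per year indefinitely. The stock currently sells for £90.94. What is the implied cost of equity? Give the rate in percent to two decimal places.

6.42%

Rearranging the constant-growth DDM: r = D₁/P₀ + g.
r = 4.4700 / 90.94 + 0.015 = 0.04915 + 0.015 = 0.06415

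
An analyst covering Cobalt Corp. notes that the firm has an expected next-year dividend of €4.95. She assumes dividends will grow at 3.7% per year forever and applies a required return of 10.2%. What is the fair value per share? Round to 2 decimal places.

Gordon growth model: P₀ = D₁/(r − g), with D₁ = 4.95 given directly.
P₀ = 4.9500 / (0.102 − 0.037) = 4.9500 / 0.065 = 76.1538

€76.15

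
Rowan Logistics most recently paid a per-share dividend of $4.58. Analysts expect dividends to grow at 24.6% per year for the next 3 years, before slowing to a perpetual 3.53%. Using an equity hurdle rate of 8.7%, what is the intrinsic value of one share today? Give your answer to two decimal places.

Two-stage DDM. Project D₁…D_3 at 0.246, terminal growth 0.0353, discount at r = 0.087.
D_1 = 5.7067
D_2 = 7.1105
D_3 = 8.8597
Terminal value at t=3: TV = D_4/(r−g) = 9.1725/(0.087−0.0353) = 177.4170
P₀ = 5.7067/(1+0.087)^1 + 7.1105/(1+0.087)^2 + 8.8597/(1+0.087)^3 + 177.4170/(1+0.087)^3 = 156.3019

$156.30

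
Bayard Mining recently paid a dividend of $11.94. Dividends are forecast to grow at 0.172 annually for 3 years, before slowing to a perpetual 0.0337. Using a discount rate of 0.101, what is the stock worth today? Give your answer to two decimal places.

Two-stage DDM. Project D₁…D_3 at 0.172, terminal growth 0.0337, discount at r = 0.101.
D_1 = 13.9937
D_2 = 16.4006
D_3 = 19.2215
Terminal value at t=3: TV = D_4/(r−g) = 19.8693/(0.101−0.0337) = 295.2342
P₀ = 13.9937/(1+0.101)^1 + 16.4006/(1+0.101)^2 + 19.2215/(1+0.101)^3 + 295.2342/(1+0.101)^3 = 261.8516

$261.85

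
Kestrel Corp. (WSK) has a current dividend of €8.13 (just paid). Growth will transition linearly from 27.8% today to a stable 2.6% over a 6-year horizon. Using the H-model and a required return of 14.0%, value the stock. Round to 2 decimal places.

H-model: P₀ = D₀[(1+g_L) + H(g_S−g_L)]/(r−g_L), with H = 6/2 = 3.
P₀ = 8.13 × [(1+0.026) + 3×(0.278−0.026)] / (0.14−0.026)
   = 8.13 × 1.7820 / 0.114 = 127.0847

€127.08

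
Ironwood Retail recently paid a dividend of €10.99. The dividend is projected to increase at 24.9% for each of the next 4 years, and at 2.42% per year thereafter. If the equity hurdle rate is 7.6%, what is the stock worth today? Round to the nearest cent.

€459.21

Two-stage DDM. Project D₁…D_4 at 0.249, terminal growth 0.0242, discount at r = 0.076.
D_1 = 13.7265
D_2 = 17.1444
D_3 = 21.4134
D_4 = 26.7453
Terminal value at t=4: TV = D_5/(r−g) = 27.3925/(0.076−0.0242) = 528.8134
P₀ = 13.7265/(1+0.076)^1 + 17.1444/(1+0.076)^2 + 21.4134/(1+0.076)^3 + 26.7453/(1+0.076)^4 + 528.8134/(1+0.076)^4 = 459.2123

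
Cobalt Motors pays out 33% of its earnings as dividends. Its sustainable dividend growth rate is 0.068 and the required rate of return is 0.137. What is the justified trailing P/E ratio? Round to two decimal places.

Justified trailing P/E = b(1+g)/(r−g) = 0.33×(1+0.068)/(0.137−0.068) = 5.1078

5.11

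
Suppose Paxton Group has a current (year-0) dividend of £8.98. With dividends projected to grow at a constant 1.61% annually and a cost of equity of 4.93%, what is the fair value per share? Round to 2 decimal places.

Gordon growth model: P₀ = D₁/(r − g). D₁ = 8.98 × (1 + 0.0161) = 9.1246.
P₀ = 9.1246 / (0.0493 − 0.0161) = 9.1246 / 0.0332 = 274.8367

£274.84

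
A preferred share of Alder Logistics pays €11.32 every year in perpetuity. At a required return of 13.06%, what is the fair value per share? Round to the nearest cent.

€86.68

Zero-growth DDM (perpetuity): P₀ = D/r = 11.32 / 0.1306 = 86.6769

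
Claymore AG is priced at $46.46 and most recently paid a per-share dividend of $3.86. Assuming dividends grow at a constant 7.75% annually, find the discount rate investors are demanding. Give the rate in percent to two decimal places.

Rearranging the constant-growth DDM: r = D₁/P₀ + g.
D₁ = 3.86 × (1 + 0.0775) = 4.1591.
r = 4.1591 / 46.46 + 0.0775 = 0.08952 + 0.0775 = 0.16702

16.70%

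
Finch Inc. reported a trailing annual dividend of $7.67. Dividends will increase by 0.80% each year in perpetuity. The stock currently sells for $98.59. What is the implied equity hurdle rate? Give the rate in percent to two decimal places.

Rearranging the constant-growth DDM: r = D₁/P₀ + g.
D₁ = 7.67 × (1 + 0.008) = 7.7314.
r = 7.7314 / 98.59 + 0.008 = 0.07842 + 0.008 = 0.08642

8.64%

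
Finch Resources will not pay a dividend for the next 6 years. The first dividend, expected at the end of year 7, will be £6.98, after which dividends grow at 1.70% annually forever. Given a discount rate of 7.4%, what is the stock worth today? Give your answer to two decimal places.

£79.79

Deferred-dividend DDM. At t=6 the remaining stream is a growing perpetuity with first payment D_7 = 6.98.
V_6 = D_7/(r−g) = 6.98/(0.074−0.017) = 122.4561
P₀ = V_6/(1+r)^6 = 122.4561/(1+0.074)^6 = 79.7912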